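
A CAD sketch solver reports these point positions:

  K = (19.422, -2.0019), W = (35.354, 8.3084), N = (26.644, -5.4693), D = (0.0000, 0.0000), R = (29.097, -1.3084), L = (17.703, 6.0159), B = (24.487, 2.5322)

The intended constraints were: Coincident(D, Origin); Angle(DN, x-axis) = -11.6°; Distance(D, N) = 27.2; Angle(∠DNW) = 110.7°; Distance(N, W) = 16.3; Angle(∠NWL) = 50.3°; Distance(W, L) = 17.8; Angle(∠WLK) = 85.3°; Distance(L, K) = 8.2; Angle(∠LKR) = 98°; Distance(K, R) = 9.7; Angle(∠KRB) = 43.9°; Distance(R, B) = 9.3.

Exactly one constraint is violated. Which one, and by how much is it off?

Distance(R, B) = 9.3 — off by 3.30.

D = (0.00, 0.00) ✓; DN at -11.60° ✓; |DN| = 27.20 ✓; ∠DNW = 110.7° ✓; |NW| = 16.30 ✓; ∠NWL = 50.30° ✓; |WL| = 17.80 ✓; ∠WLK = 85.30° ✓; |LK| = 8.200 ✓; ∠LKR = 98.00° ✓; |KR| = 9.700 ✓; ∠KRB = 43.90° ✓; |RB| = 6.000 ✗.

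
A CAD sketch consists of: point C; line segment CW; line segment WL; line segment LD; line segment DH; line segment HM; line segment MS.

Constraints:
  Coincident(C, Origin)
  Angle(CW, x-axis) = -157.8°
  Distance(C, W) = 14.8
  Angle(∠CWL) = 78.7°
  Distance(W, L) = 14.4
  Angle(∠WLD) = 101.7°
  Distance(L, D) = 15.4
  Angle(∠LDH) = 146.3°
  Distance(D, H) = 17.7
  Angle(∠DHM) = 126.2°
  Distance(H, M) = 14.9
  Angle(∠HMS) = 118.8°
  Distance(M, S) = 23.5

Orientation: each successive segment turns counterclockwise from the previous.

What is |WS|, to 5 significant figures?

26.569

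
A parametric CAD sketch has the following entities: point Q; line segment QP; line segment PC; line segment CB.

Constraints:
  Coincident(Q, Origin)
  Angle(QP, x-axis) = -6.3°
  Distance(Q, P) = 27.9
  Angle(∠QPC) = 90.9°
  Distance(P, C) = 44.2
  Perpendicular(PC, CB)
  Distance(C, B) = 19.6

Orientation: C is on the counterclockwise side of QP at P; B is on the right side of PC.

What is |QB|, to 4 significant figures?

65.18

∠QPC = 90.9°, so PC runs at -6.3° + (180° − 90.9°) = 82.80° from the x-axis; with |PC| = 44.2, C = P + 44.2·(cos 82.80°, sin 82.80°) = (33.27, 40.79). PC is perpendicular to CB; with |CB| = 19.6 on the right of PC, B = C + 19.6·(0.9921, -0.1253) = (52.72, 38.33). Then |QB| = |B − Q| = 65.18.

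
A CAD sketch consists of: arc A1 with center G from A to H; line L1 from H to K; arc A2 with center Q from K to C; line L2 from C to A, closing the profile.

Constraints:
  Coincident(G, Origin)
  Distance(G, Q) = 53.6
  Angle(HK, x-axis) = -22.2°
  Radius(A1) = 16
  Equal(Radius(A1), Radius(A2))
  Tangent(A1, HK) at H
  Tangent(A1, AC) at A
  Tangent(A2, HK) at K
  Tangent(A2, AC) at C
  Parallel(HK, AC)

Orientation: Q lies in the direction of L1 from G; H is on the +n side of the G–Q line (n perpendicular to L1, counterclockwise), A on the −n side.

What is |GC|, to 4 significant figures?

55.94

The slot axis is L1's direction at -22.2°, so u = (cos -22.2°, sin -22.2°) = (0.9259, -0.3778) and n = (−sin -22.2°, cos -22.2°) = (0.3778, 0.9259). G is at the origin and Q lies 53.6 along u from G, so Q = 53.6·u = (49.63, -20.25). Tangency of A1 to both parallel lines with radius 16.0 puts H and A at G ± 16.0·n: H = (6.045, 14.81), A = (-6.045, -14.81). Equal radii place K and C the same way about Q: K = Q + 16.0·n = (55.67, -5.438), C = Q − 16.0·n = (43.58, -35.07). Then |GC| = |C − G| = 55.94.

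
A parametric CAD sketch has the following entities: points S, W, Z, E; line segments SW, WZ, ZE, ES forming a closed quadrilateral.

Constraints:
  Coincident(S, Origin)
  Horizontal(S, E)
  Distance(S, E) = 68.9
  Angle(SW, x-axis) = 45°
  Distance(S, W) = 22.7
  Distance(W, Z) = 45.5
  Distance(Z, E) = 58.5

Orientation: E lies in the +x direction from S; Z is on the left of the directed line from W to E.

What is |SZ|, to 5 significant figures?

68.039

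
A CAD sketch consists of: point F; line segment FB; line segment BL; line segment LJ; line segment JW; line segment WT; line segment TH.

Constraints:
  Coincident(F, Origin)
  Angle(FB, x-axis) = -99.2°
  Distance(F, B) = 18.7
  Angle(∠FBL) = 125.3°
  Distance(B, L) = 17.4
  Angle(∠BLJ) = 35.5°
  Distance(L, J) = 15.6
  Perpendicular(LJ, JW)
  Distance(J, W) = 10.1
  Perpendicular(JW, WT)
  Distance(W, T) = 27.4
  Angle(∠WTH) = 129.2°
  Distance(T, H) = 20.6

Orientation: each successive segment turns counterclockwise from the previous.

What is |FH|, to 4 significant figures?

57.49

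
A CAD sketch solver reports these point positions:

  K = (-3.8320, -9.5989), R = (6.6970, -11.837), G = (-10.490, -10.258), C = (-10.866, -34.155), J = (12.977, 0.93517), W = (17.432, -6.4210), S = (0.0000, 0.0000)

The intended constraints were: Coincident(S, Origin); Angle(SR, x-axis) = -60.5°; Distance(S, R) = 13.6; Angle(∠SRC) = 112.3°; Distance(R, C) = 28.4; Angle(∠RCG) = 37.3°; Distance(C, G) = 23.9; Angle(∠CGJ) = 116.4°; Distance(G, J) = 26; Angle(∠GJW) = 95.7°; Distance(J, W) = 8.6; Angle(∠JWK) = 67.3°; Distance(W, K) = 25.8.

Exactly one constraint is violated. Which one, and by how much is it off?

Distance(W, K) = 25.8 — off by 4.30.

S = (0.00, 0.00) ✓; SR at -60.50° ✓; |SR| = 13.60 ✓; ∠SRC = 112.3° ✓; |RC| = 28.40 ✓; ∠RCG = 37.30° ✓; |CG| = 23.90 ✓; ∠CGJ = 116.4° ✓; |GJ| = 26.00 ✓; ∠GJW = 95.70° ✓; |JW| = 8.600 ✓; ∠JWK = 67.30° ✓; |WK| = 21.50 ✗.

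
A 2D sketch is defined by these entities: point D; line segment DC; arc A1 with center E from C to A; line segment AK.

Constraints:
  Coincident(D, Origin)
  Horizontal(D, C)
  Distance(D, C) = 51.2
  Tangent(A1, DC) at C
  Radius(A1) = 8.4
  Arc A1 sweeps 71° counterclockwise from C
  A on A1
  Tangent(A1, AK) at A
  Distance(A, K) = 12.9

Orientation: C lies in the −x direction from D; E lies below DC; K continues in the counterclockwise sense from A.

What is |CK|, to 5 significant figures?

21.599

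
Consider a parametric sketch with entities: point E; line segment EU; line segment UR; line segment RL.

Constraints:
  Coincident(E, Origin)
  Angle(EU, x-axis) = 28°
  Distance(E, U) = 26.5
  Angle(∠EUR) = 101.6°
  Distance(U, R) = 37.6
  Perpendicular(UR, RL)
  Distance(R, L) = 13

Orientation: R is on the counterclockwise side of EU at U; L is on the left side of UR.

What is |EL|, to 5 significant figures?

44.842

∠EUR = 101.6°, so UR runs at 28.0° + (180° − 101.6°) = 106.40° from the x-axis; with |UR| = 37.6, R = U + 37.6·(cos 106.40°, sin 106.40°) = (12.782, 48.511). The perpendicularity gives RL at right angles to UR; with |RL| = 13.0 on the left of UR, L = R + 13.0·(-0.95931, -0.28234) = (0.31099, 44.841). Then |EL| = |L − E| = 44.842.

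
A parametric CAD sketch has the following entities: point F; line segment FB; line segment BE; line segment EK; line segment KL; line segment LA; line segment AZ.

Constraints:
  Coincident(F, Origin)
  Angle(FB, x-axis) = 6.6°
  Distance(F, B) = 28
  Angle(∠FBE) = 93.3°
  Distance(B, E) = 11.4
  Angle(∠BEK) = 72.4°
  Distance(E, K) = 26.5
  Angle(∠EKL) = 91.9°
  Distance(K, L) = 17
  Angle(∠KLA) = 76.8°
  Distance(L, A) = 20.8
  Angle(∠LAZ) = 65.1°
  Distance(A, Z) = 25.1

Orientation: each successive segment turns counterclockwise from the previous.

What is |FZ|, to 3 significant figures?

14.5

F is at the origin; FB runs at 6.6° with length 28.0, so B = (27.8, 3.22). ∠FBE = 93.3° gives BE at 93.3° from the x-axis; with |BE| = 11.4, E = (27.2, 14.6). ∠BEK = 72.4° gives EK at -159° from the x-axis; with |EK| = 26.5, K = (2.40, 5.15). ∠EKL = 91.9° gives KL at -71.0° from the x-axis; with |KL| = 17.0, L = (7.94, -10.9). ∠KLA = 76.8° gives LA at 32.2° from the x-axis; with |LA| = 20.8, A = (25.5, 0.156). ∠LAZ = 65.1° gives AZ at 147° from the x-axis; with |AZ| = 25.1, Z = (4.46, 13.8). Then |FZ| = |Z − F| = 14.5.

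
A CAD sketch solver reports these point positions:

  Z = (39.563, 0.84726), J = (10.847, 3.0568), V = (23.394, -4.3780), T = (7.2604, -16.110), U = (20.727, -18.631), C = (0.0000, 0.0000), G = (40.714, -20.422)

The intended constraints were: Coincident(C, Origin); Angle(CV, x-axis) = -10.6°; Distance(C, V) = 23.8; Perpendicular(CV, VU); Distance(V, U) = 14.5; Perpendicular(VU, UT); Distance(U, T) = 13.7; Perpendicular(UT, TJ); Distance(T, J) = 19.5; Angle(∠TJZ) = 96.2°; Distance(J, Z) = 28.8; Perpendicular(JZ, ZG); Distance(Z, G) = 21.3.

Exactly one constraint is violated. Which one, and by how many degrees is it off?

Perpendicular(JZ, ZG) — off by 7.50°.

C = (0.00, 0.00) ✓; CV at -10.60° ✓; |CV| = 23.80 ✓; ∠(CV, VU) = 90.00° ✓; |VU| = 14.50 ✓; ∠(VU, UT) = 90.00° ✓; |UT| = 13.70 ✓; ∠(UT, TJ) = 90.00° ✓; |TJ| = 19.50 ✓; ∠TJZ = 96.20° ✓; |JZ| = 28.80 ✓; ∠(JZ, ZG) = 82.50° ✗; |ZG| = 21.30 ✓.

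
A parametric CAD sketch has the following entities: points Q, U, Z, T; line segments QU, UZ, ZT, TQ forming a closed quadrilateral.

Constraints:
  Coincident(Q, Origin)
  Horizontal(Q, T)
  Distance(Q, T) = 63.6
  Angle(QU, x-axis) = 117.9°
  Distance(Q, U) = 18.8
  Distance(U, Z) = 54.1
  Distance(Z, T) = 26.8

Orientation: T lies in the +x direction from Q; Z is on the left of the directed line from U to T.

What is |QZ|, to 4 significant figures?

49.25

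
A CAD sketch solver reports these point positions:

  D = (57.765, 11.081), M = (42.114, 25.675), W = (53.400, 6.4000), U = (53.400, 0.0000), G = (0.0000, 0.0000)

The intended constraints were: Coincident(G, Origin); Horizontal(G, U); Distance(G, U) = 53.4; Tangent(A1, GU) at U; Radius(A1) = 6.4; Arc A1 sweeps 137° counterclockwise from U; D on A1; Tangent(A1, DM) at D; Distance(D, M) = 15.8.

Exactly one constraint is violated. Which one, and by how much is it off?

Distance(D, M) = 15.8 — off by 5.60.

G = (0.00, 0.00) ✓; G.y = 0.00, U.y = 0.00 ✓; |GU| = 53.40 ✓; ∠(WU, UG) = 90.00° ✓; |WU| = 6.400 ✓; bearing(W→D) − bearing(W→U) = 137.0° ✓; |WD| = 6.400 ✓; ∠(WD, DM) = 90.00° ✓; |DM| = 21.40 ✗.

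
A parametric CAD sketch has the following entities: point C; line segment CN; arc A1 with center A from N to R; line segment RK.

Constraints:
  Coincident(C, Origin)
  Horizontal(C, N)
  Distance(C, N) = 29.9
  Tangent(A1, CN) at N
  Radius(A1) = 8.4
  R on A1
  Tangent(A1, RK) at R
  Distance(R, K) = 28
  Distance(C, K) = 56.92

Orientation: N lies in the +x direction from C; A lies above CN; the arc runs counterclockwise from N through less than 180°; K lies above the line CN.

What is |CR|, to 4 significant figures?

38.26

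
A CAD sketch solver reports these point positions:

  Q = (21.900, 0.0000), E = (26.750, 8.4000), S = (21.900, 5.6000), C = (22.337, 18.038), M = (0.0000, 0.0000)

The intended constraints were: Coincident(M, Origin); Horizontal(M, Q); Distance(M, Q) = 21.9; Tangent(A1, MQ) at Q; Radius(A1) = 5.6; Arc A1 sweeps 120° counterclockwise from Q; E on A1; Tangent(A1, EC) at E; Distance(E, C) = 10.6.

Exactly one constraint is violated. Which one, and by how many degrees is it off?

Tangent(A1, EC) at E — off by 5.40°.

M = (0.00, 0.00) ✓; M.y = 0.00, Q.y = 0.00 ✓; |MQ| = 21.90 ✓; ∠(SQ, QM) = 90.00° ✓; |SQ| = 5.600 ✓; bearing(S→E) − bearing(S→Q) = 120.0° ✓; |SE| = 5.600 ✓; ∠(SE, EC) = 95.40° ✗; |EC| = 10.60 ✓.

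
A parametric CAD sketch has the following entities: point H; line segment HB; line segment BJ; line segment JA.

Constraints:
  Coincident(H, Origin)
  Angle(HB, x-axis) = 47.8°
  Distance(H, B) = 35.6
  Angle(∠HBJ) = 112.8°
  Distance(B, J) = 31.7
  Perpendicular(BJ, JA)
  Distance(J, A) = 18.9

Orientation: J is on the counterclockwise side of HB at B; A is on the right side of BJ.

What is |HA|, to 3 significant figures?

68.9

H is at the origin; HB runs at 47.8° with length 35.6, so B = 35.6·(cos 47.8°, sin 47.8°) = (23.9, 26.4). ∠HBJ = 112.8°, so BJ runs at 47.8° + (180° − 112.8°) = 115° from the x-axis; with |BJ| = 31.7, J = B + 31.7·(cos 115°, sin 115°) = (10.5, 55.1). BJ ⟂ JA; with |JA| = 18.9 on the right of BJ, A = J + 18.9·(0.906, 0.423) = (27.6, 63.1). Then |HA| = |A − H| = 68.9.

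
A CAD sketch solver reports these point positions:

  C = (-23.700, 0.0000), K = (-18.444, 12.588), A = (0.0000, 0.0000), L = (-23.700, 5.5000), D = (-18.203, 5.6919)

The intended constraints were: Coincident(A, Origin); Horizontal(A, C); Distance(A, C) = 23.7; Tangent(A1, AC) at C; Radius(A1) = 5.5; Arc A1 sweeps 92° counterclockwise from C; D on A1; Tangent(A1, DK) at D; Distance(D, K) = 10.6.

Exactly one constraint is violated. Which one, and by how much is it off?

Distance(D, K) = 10.6 — off by 3.70.

A = (0.00, 0.00) ✓; A.y = 0.00, C.y = 0.00 ✓; |AC| = 23.70 ✓; ∠(LC, CA) = 90.00° ✓; |LC| = 5.500 ✓; bearing(L→D) − bearing(L→C) = 92.00° ✓; |LD| = 5.500 ✓; ∠(LD, DK) = 90.00° ✓; |DK| = 6.900 ✗.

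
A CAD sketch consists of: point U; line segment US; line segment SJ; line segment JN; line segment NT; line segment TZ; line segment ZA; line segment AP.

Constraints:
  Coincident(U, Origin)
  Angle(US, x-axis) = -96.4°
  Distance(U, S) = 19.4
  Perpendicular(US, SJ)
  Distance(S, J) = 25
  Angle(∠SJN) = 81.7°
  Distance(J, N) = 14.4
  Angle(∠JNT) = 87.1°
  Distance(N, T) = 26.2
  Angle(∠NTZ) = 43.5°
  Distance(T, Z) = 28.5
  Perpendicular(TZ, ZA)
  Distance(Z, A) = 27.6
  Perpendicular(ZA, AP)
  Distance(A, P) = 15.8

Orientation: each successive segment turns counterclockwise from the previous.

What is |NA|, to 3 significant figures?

13.5

∠NTZ = 43.5° gives TZ at -38.7° from the x-axis; with |TZ| = 28.5, Z = (18.3, -27.7). TZ ⟂ ZA, so ZA runs at 51.3°; with |ZA| = 27.6, A = (35.6, -6.15). Then |NA| = |A − N| = 13.5.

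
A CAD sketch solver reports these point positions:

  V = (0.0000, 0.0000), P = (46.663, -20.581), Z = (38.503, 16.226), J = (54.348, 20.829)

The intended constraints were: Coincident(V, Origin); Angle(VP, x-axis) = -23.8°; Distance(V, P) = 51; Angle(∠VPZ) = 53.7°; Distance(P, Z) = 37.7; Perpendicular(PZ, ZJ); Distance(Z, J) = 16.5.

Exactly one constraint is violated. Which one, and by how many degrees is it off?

Perpendicular(PZ, ZJ) — off by 3.70°.

V = (0.00, 0.00) ✓; VP at -23.80° ✓; |VP| = 51.00 ✓; ∠VPZ = 53.70° ✓; |PZ| = 37.70 ✓; ∠(PZ, ZJ) = 86.30° ✗; |ZJ| = 16.50 ✓.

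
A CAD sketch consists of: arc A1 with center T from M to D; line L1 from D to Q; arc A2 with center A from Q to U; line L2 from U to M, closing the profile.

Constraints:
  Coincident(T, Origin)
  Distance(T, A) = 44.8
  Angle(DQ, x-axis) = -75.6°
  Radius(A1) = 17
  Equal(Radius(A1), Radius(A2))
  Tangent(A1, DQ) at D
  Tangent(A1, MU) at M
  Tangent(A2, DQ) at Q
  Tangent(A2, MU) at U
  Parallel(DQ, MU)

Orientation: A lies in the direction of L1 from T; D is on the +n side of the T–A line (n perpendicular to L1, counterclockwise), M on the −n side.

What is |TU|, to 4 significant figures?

47.92

Tangency of A1 to both parallel lines with radius 17.0 puts D and M at T ± 17.0·n: D = (16.47, 4.228), M = (-16.47, -4.228). Equal radii place Q and U the same way about A: Q = A + 17.0·n = (27.61, -39.16), U = A − 17.0·n = (-5.325, -47.62). Then |TU| = |U − T| = 47.92.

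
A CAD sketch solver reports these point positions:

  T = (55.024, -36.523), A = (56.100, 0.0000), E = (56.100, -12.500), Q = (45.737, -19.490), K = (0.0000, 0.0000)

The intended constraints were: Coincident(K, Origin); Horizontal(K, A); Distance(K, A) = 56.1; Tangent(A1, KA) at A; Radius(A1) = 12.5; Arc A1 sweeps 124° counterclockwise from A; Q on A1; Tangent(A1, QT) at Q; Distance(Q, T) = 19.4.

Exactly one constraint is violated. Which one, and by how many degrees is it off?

Tangent(A1, QT) at Q — off by 5.40°.

K = (0.00, 0.00) ✓; K.y = 0.00, A.y = 0.00 ✓; |KA| = 56.10 ✓; ∠(EA, AK) = 90.00° ✓; |EA| = 12.50 ✓; bearing(E→Q) − bearing(E→A) = 124.0° ✓; |EQ| = 12.50 ✓; ∠(EQ, QT) = 95.40° ✗; |QT| = 19.40 ✓.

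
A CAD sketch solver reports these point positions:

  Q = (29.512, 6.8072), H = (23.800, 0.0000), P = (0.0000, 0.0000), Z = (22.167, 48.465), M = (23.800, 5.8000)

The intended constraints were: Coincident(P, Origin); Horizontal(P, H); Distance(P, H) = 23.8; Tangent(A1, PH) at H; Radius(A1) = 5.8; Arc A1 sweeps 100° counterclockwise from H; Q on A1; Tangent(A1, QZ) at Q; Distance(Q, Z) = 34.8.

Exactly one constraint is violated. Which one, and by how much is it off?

Distance(Q, Z) = 34.8 — off by 7.50.

P = (0.00, 0.00) ✓; P.y = 0.00, H.y = 0.00 ✓; |PH| = 23.80 ✓; ∠(MH, HP) = 90.00° ✓; |MH| = 5.800 ✓; bearing(M→Q) − bearing(M→H) = 100.0° ✓; |MQ| = 5.800 ✓; ∠(MQ, QZ) = 90.00° ✓; |QZ| = 42.30 ✗.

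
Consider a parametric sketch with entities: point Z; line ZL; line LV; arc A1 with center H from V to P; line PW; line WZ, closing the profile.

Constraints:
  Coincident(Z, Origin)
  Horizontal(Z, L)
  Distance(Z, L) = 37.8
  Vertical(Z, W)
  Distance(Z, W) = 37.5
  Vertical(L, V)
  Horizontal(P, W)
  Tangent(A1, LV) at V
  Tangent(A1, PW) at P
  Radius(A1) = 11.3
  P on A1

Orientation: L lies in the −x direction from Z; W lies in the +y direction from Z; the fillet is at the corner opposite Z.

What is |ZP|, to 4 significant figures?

45.92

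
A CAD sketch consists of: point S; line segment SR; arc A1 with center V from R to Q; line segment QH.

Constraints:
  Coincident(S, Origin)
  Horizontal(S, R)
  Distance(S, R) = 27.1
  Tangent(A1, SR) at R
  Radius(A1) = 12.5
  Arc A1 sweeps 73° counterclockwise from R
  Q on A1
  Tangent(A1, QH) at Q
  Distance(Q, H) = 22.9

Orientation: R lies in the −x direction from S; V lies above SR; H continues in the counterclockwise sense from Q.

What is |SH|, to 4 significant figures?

31.89

S is at the origin; SR is horizontal with |SR| = 27.1 and R on the −x side, so R = (-27.10, 0.000). A1 meets SR tangentially, so VR is at right angles to SR, so V = R + (0, 12.5) = (-27.10, 12.50). On A1, R sits at bearing -90° from V; a 73° counterclockwise sweep puts Q at bearing -17°, so Q = V + 12.5·(cos -17°, sin -17°) = (-15.15, 8.845). A1 meets QH tangentially, so VQ is at right angles to QH, so QH runs along (−sin -17°, cos -17°); with |QH| = 22.9, H = (-8.451, 30.74). Then |SH| = |H − S| = 31.89.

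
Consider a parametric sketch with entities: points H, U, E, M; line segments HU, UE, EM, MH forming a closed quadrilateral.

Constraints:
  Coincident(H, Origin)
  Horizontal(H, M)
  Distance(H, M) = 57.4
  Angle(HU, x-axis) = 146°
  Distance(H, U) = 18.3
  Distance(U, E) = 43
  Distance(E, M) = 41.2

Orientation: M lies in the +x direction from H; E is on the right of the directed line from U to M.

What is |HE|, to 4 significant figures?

24.74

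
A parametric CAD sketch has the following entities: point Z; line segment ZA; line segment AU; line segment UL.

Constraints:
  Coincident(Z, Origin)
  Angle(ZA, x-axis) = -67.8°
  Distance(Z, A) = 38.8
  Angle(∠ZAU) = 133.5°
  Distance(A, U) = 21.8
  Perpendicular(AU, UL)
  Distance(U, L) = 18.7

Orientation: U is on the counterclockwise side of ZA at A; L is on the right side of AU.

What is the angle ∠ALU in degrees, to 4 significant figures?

49.38°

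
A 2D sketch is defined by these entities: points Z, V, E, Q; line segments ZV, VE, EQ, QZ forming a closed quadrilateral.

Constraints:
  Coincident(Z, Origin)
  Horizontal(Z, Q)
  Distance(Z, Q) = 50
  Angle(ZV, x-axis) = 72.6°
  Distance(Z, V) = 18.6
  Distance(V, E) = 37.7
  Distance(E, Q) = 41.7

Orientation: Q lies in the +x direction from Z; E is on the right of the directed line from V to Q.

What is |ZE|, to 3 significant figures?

23.2

Checks: |VE| = 37.70 ✓; |EQ| = 41.70 ✓.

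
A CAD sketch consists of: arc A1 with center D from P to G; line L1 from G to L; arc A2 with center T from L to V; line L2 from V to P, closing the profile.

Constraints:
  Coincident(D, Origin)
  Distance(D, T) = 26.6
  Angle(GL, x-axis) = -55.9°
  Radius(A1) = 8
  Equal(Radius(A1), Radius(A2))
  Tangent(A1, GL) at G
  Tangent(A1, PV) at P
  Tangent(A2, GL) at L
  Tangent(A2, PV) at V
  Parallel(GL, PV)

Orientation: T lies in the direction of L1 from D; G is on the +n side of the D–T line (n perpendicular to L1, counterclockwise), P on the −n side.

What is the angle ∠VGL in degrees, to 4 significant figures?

31.03°

The slot axis is L1's direction at -55.9°, so u = (cos -55.9°, sin -55.9°) = (0.5606, -0.8281) and n = (−sin -55.9°, cos -55.9°) = (0.8281, 0.5606). D is at the origin and T lies 26.6 along u from D, so T = 26.6·u = (14.91, -22.03). Tangency of A1 to both parallel lines with radius 8.0 puts G and P at D ± 8.0·n: G = (6.624, 4.485), P = (-6.624, -4.485). Equal radii place L and V the same way about T: L = T + 8.0·n = (21.54, -17.54), V = T − 8.0·n = (8.289, -26.51). Then cos ∠VGL = GV·GL / (|GV||GL|), giving 31.03°.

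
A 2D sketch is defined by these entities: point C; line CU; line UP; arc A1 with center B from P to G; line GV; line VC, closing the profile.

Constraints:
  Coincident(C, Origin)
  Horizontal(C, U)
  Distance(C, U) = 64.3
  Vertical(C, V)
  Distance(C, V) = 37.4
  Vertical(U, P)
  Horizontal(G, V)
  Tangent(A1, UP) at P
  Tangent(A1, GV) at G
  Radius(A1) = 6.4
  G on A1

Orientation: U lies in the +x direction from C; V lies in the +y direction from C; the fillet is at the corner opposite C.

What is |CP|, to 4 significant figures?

71.38

The virtual corner opposite C is at (64.30, 37.40). The tangent condition forces BP to be normal to UP and A1 meets GV tangentially, so BG is at right angles to GV, with radius 6.4, so the center B sits 6.4 in from both sides at B = (57.90, 31.00). That places the tangent points at P = (64.30, 31.00) on UP and G = (57.90, 37.40) on GV. Then |CP| = |P − C| = 71.38.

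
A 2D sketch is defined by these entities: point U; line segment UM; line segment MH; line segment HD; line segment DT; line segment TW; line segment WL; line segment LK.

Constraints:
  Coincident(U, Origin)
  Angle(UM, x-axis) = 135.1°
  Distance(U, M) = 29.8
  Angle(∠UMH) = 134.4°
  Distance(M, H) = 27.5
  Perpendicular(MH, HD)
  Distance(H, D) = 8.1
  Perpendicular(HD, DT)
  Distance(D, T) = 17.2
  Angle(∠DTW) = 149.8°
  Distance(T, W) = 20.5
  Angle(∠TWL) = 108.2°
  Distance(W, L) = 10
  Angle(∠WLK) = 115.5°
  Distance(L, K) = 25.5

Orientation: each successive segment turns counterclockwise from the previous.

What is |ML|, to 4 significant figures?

13.13

U is at the origin; UM runs at 135.1° with length 29.8, so M = (-21.11, 21.03). ∠UMH = 134.4° gives MH at -179.3° from the x-axis; with |MH| = 27.5, H = (-48.61, 20.70). MH ⟂ HD, so HD runs at -89.30°; with |HD| = 8.1, D = (-48.51, 12.60). HD is perpendicular to DT, so DT runs at 0.7000°; with |DT| = 17.2, T = (-31.31, 12.81). ∠DTW = 149.8° gives TW at 30.90° from the x-axis; with |TW| = 20.5, W = (-13.72, 23.34). ∠TWL = 108.2° gives WL at 102.7° from the x-axis; with |WL| = 10.0, L = (-15.92, 33.09). Then |ML| = |L − M| = 13.13.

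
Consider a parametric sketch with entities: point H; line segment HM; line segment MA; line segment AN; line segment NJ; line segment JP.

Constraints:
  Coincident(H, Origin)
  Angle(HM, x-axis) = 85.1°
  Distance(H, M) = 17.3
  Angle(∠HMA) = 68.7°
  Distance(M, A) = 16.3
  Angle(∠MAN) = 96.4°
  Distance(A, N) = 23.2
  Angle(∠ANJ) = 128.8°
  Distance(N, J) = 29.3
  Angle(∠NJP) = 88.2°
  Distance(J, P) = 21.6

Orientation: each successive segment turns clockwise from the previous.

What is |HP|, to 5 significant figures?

25.856

∠ANJ = 128.8° gives NJ at -161.00° from the x-axis; with |NJ| = 29.3, J = (-19.459, -21.327). ∠NJP = 88.2° gives JP at 107.20° from the x-axis; with |JP| = 21.6, P = (-25.847, -0.69334). Then |HP| = |P − H| = 25.856.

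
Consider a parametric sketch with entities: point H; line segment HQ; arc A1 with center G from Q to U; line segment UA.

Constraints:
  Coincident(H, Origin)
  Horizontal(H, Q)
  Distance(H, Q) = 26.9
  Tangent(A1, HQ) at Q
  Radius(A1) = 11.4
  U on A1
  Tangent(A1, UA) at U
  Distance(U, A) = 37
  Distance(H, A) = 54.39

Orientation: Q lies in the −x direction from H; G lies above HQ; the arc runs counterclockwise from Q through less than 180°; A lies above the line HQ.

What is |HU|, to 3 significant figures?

20.6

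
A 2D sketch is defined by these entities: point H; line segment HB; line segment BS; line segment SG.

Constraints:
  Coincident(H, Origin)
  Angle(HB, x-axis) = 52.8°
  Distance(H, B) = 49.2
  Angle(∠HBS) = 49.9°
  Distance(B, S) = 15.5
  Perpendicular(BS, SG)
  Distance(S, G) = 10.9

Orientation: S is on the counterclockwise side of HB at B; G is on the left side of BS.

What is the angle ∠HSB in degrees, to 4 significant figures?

113.3°

H is at the origin; HB runs at 52.8° with length 49.2, so B = 49.2·(cos 52.8°, sin 52.8°) = (29.75, 39.19). ∠HBS = 49.9°, so BS runs at 52.8° + (180° − 49.9°) = 182.9° from the x-axis; with |BS| = 15.5, S = B + 15.5·(cos 182.9°, sin 182.9°) = (14.27, 38.41). Then cos ∠HSB = SH·SB / (|SH||SB|), giving 113.3°.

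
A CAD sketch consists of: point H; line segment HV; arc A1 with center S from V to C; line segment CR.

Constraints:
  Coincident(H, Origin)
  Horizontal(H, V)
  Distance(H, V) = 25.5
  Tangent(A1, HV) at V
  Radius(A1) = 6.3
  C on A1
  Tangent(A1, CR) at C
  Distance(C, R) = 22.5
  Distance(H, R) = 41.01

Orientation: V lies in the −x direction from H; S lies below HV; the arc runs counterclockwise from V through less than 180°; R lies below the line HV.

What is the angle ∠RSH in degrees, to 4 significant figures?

111.3°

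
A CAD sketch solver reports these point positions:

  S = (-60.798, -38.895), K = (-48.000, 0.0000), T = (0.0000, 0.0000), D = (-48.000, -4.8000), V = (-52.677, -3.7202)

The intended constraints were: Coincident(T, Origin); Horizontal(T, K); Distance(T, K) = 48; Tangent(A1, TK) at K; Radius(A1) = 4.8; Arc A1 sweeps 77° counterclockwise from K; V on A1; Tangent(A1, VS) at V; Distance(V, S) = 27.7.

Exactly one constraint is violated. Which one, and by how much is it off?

Distance(V, S) = 27.7 — off by 8.40.

T = (0.00, 0.00) ✓; T.y = 0.00, K.y = 0.00 ✓; |TK| = 48.00 ✓; ∠(DK, KT) = 90.00° ✓; |DK| = 4.800 ✓; bearing(D→V) − bearing(D→K) = 77.00° ✓; |DV| = 4.800 ✓; ∠(DV, VS) = 90.00° ✓; |VS| = 36.10 ✗.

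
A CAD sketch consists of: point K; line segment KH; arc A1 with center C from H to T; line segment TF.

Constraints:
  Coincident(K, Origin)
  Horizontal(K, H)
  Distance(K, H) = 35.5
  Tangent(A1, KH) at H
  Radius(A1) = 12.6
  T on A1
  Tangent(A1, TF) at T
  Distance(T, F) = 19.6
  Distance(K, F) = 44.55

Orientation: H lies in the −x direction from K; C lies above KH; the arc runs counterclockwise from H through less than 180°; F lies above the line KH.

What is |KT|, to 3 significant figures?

28.0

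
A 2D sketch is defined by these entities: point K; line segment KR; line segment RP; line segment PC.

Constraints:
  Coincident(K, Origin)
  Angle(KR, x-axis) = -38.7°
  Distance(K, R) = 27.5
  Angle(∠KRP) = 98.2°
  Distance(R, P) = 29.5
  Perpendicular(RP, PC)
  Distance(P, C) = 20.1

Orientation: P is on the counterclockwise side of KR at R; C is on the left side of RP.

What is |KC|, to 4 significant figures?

34.17

∠KRP = 98.2°, so RP runs at -38.7° + (180° − 98.2°) = 43.10° from the x-axis; with |RP| = 29.5, P = R + 29.5·(cos 43.10°, sin 43.10°) = (43.00, 2.962). RP is perpendicular to PC; with |PC| = 20.1 on the left of RP, C = P + 20.1·(-0.6833, 0.7302) = (29.27, 17.64). Then |KC| = |C − K| = 34.17.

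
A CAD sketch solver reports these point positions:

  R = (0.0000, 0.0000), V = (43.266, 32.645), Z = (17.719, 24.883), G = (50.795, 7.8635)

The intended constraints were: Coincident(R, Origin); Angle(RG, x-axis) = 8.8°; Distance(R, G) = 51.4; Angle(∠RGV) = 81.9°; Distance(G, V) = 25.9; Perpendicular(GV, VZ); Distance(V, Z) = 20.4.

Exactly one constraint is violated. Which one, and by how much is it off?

Distance(V, Z) = 20.4 — off by 6.30.

R = (0.00, 0.00) ✓; RG at 8.800° ✓; |RG| = 51.40 ✓; ∠RGV = 81.90° ✓; |GV| = 25.90 ✓; ∠(GV, VZ) = 90.00° ✓; |VZ| = 26.70 ✗.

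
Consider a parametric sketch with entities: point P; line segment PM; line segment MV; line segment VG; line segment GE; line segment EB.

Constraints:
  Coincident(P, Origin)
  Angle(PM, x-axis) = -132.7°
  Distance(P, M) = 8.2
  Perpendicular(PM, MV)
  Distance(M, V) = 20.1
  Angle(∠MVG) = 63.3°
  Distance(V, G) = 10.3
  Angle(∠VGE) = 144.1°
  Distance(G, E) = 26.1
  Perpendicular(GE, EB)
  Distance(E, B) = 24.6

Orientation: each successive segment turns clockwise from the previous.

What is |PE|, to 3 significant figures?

15.1

P is at the origin; PM runs at -132.7° with length 8.2, so M = (-5.56, -6.03). PM is perpendicular to MV, so MV runs at 137°; with |MV| = 20.1, V = (-20.3, 7.60). ∠MVG = 63.3° gives VG at 20.6° from the x-axis; with |VG| = 10.3, G = (-10.7, 11.2). ∠VGE = 144.1° gives GE at -15.3° from the x-axis; with |GE| = 26.1, E = (14.5, 4.34). Then |PE| = |E − P| = 15.1.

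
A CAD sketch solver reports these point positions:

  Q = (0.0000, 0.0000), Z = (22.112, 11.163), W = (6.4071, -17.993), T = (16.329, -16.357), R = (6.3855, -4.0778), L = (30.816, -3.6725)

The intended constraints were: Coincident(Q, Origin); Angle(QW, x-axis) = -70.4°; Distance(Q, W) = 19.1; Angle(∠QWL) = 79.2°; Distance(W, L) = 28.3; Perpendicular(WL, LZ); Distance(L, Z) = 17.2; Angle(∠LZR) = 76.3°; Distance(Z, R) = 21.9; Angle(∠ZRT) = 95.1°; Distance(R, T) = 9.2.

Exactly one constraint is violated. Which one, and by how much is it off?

Distance(R, T) = 9.2 — off by 6.60.

Q = (0.00, 0.00) ✓; QW at -70.40° ✓; |QW| = 19.10 ✓; ∠QWL = 79.20° ✓; |WL| = 28.30 ✓; ∠(WL, LZ) = 90.00° ✓; |LZ| = 17.20 ✓; ∠LZR = 76.30° ✓; |ZR| = 21.90 ✓; ∠ZRT = 95.10° ✓; |RT| = 15.80 ✗.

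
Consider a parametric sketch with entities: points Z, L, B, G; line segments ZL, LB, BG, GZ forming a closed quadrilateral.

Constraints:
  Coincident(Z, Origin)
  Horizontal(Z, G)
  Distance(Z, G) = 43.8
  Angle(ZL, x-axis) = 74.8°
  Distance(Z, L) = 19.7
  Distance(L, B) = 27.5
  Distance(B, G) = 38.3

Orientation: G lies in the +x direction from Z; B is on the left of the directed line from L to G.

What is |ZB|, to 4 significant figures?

44.45

Z is at the origin; Z and G share the same y with |ZG| = 43.8 and G in +x, so G = (43.8, 0). ZL runs at 74.8° with |ZL| = 19.7, so L = (5.165, 19.01). B is determined by |LB| = 27.5 and |BG| = 38.3 together: it lies at the intersection of circle(L, 27.5) and circle(G, 38.3). With |LG| = 43.06, the foot of the radical line on LG is 13.28 from L and the perpendicular offset is √(27.5² − 13.28²) = 24.08. Taking the left-of-LG solution: B = (27.71, 34.76).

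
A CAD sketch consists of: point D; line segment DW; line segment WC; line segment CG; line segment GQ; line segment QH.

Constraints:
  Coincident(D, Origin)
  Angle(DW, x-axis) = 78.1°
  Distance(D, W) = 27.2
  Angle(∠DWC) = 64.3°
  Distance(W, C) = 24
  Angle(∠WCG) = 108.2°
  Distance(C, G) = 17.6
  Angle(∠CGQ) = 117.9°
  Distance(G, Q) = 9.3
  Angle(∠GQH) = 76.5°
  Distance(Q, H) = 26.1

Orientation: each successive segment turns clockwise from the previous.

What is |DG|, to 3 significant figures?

19.3

∠DWC = 64.3° gives WC at -37.6° from the x-axis; with |WC| = 24.0, C = (24.6, 12.0). ∠WCG = 108.2° gives CG at -109° from the x-axis; with |CG| = 17.6, G = (18.8, -4.63). Then |DG| = |G − D| = 19.3.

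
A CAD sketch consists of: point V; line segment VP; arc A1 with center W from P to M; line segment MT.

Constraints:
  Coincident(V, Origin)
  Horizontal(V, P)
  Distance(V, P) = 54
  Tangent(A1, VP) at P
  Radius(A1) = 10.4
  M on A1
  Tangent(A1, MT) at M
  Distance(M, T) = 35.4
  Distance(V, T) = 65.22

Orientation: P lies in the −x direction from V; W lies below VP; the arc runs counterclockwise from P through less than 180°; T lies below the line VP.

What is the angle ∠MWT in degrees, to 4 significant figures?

73.63°

V is at the origin; V and P share the same y with |VP| = 54.0 and P on the −x side, so P = (-54.00, 0.000). Tangency of A1 to VP means the radius WP is perpendicular to VP, so W = P + (0, -10.4) = (-54.00, -10.40). Since WM ⟂ MT (tangency), |WT| = √(10.4² + 35.4²) = 36.90 regardless of where M sits on A1. So T lies on both circle(V, 65.22) and circle(W, 36.90); the below-VP intersection is T = (-45.85, -46.38). M is the foot of the tangent from T: M = (-63.08, -15.46).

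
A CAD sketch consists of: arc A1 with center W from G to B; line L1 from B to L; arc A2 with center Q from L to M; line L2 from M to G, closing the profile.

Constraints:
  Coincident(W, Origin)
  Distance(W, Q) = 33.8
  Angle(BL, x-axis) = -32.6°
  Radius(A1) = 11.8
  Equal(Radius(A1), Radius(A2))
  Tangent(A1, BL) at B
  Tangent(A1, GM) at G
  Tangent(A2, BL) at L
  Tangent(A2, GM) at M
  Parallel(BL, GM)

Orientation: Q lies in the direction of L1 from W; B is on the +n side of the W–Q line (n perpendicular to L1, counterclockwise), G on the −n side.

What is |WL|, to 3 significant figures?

35.8

The slot axis is L1's direction at -32.6°, so u = (cos -32.6°, sin -32.6°) = (0.842, -0.539) and n = (−sin -32.6°, cos -32.6°) = (0.539, 0.842). W is at the origin and Q lies 33.8 along u from W, so Q = 33.8·u = (28.5, -18.2). Tangency of A1 to both parallel lines with radius 11.8 puts B and G at W ± 11.8·n: B = (6.36, 9.94), G = (-6.36, -9.94). Equal radii place L and M the same way about Q: L = Q + 11.8·n = (34.8, -8.27), M = Q − 11.8·n = (22.1, -28.2). Then |WL| = |L − W| = 35.8.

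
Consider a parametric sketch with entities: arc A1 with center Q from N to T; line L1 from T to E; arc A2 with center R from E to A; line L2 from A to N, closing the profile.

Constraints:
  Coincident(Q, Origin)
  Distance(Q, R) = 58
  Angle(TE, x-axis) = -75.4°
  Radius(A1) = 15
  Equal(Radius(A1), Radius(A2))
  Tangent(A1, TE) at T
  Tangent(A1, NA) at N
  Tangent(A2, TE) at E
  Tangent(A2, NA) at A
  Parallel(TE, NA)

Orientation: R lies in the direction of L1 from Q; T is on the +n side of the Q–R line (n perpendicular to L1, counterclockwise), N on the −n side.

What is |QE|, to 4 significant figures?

59.91

Tangency of A1 to both parallel lines with radius 15.0 puts T and N at Q ± 15.0·n: T = (14.52, 3.781), N = (-14.52, -3.781). Equal radii place E and A the same way about R: E = R + 15.0·n = (29.14, -52.35), A = R − 15.0·n = (0.1044, -59.91). Then |QE| = |E − Q| = 59.91.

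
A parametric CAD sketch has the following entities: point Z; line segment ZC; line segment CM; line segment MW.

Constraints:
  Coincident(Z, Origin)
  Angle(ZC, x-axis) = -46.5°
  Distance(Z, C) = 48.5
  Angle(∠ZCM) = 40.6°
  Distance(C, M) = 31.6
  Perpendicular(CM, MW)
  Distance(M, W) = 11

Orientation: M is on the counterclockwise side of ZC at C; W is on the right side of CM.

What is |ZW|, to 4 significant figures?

42.88

Z is at the origin; ZC runs at -46.5° with length 48.5, so C = 48.5·(cos -46.5°, sin -46.5°) = (33.39, -35.18). ∠ZCM = 40.6°, so CM runs at -46.5° + (180° − 40.6°) = 92.90° from the x-axis; with |CM| = 31.6, M = C + 31.6·(cos 92.90°, sin 92.90°) = (31.79, -3.621). CM ⟂ MW; with |MW| = 11.0 on the right of CM, W = M + 11.0·(0.9987, 0.05059) = (42.77, -3.065). Then |ZW| = |W − Z| = 42.88.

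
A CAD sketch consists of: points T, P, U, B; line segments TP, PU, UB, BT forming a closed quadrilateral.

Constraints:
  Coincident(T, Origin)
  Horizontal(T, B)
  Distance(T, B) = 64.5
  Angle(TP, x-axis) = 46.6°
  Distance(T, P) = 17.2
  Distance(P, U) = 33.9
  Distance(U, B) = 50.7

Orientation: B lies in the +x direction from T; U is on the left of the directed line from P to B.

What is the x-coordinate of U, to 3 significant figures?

32.5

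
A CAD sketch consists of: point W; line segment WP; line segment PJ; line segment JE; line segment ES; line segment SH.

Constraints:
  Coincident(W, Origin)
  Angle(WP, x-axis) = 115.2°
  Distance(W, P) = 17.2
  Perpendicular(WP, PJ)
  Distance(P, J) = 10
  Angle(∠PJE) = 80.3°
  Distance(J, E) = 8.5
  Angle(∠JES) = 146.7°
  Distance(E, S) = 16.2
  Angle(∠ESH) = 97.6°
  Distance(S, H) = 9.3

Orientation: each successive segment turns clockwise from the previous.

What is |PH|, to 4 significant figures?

17.93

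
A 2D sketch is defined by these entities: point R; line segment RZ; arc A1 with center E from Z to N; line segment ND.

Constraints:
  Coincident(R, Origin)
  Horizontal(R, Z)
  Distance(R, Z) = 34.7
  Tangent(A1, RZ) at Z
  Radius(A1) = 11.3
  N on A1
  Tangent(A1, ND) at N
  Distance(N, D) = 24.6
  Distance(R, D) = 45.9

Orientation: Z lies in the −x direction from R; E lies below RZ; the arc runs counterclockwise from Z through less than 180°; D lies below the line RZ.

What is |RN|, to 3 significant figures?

47.1

R is at the origin; R and Z share the same y with |RZ| = 34.7 and Z on the −x side, so Z = (-34.7, 0.00). The tangent condition forces EZ to be normal to RZ, so E = Z + (0, -11.3) = (-34.7, -11.3). Since EN ⟂ ND (tangency), |ED| = √(11.3² + 24.6²) = 27.1 regardless of where N sits on A1. So D lies on both circle(R, 45.9) and circle(E, 27.1); the below-RZ intersection is D = (-26.9, -37.2). N is the foot of the tangent from D: N = (-43.2, -18.8).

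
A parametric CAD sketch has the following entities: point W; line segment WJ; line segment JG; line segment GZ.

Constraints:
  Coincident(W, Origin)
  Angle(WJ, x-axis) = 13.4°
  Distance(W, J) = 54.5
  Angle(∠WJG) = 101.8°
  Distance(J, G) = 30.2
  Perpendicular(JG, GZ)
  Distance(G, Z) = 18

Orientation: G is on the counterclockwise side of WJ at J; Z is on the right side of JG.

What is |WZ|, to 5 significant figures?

82.462

W is at the origin; WJ runs at 13.4° with length 54.5, so J = 54.5·(cos 13.4°, sin 13.4°) = (53.016, 12.630). ∠WJG = 101.8°, so JG runs at 13.4° + (180° − 101.8°) = 91.600° from the x-axis; with |JG| = 30.2, G = J + 30.2·(cos 91.600°, sin 91.600°) = (52.173, 42.818). The perpendicularity gives GZ at right angles to JG; with |GZ| = 18.0 on the right of JG, Z = G + 18.0·(0.99961, 0.027922) = (70.166, 43.321). Then |WZ| = |Z − W| = 82.462.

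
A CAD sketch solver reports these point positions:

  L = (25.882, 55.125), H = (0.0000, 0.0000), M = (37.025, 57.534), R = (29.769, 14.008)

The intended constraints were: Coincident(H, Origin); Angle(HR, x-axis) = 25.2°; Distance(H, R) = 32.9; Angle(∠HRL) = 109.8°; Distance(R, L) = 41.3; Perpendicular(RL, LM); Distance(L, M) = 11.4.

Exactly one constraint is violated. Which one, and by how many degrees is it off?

Perpendicular(RL, LM) — off by 6.80°.

H = (0.00, 0.00) ✓; HR at 25.20° ✓; |HR| = 32.90 ✓; ∠HRL = 109.8° ✓; |RL| = 41.30 ✓; ∠(RL, LM) = 83.20° ✗; |LM| = 11.40 ✓.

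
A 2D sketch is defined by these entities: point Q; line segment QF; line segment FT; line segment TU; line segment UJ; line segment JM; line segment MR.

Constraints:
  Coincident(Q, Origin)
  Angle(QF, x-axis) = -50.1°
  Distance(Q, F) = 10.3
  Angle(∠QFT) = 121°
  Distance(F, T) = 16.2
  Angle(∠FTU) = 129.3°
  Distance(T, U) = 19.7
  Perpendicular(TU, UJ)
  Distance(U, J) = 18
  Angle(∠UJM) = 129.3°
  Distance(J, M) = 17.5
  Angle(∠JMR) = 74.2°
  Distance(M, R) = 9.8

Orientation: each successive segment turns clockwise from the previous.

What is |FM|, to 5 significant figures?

23.311

Q is at the origin; QF runs at -50.1° with length 10.3, so F = (6.6069, -7.9018). ∠QFT = 121.0° gives FT at -109.10° from the x-axis; with |FT| = 16.2, T = (1.3060, -23.210). ∠FTU = 129.3° gives TU at -159.80° from the x-axis; with |TU| = 19.7, U = (-17.182, -30.012). TU is perpendicular to UJ, so UJ runs at 110.20°; with |UJ| = 18.0, J = (-23.398, -13.119). ∠UJM = 129.3° gives JM at 59.500° from the x-axis; with |JM| = 17.5, M = (-14.516, 1.9590). Then |FM| = |M − F| = 23.311.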